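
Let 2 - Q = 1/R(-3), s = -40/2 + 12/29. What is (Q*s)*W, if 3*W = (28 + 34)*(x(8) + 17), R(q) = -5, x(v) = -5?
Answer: -1549504/145 ≈ -10686.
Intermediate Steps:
s = -568/29 (s = -40*1/2 + 12*(1/29) = -20 + 12/29 = -568/29 ≈ -19.586)
W = 248 (W = ((28 + 34)*(-5 + 17))/3 = (62*12)/3 = (1/3)*744 = 248)
Q = 11/5 (Q = 2 - 1/(-5) = 2 - 1*(-1/5) = 2 + 1/5 = 11/5 ≈ 2.2000)
(Q*s)*W = ((11/5)*(-568/29))*248 = -6248/145*248 = -1549504/145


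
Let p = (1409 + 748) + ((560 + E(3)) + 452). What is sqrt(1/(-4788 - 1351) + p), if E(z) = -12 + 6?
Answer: 2*sqrt(29801247546)/6139 ≈ 56.241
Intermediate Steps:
E(z) = -6
p = 3163 (p = (1409 + 748) + ((560 - 6) + 452) = 2157 + (554 + 452) = 2157 + 1006 = 3163)
sqrt(1/(-4788 - 1351) + p) = sqrt(1/(-4788 - 1351) + 3163) = sqrt(1/(-6139) + 3163) = sqrt(-1/6139 + 3163) = sqrt(19417656/6139) = 2*sqrt(29801247546)/6139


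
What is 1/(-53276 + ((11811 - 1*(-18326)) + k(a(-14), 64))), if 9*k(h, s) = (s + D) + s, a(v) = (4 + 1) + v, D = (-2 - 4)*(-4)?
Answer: -9/208099 ≈ -4.3249e-5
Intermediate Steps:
D = 24 (D = -6*(-4) = 24)
a(v) = 5 + v
k(h, s) = 8/3 + 2*s/9 (k(h, s) = ((s + 24) + s)/9 = ((24 + s) + s)/9 = (24 + 2*s)/9 = 8/3 + 2*s/9)
1/(-53276 + ((11811 - 1*(-18326)) + k(a(-14), 64))) = 1/(-53276 + ((11811 - 1*(-18326)) + (8/3 + (2/9)*64))) = 1/(-53276 + ((11811 + 18326) + (8/3 + 128/9))) = 1/(-53276 + (30137 + 152/9)) = 1/(-53276 + 271385/9) = 1/(-208099/9) = -9/208099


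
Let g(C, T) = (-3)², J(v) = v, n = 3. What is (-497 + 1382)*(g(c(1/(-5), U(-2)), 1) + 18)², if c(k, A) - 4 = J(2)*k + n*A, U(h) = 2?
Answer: 645165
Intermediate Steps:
c(k, A) = 4 + 2*k + 3*A (c(k, A) = 4 + (2*k + 3*A) = 4 + 2*k + 3*A)
g(C, T) = 9
(-497 + 1382)*(g(c(1/(-5), U(-2)), 1) + 18)² = (-497 + 1382)*(9 + 18)² = 885*27² = 885*729 = 645165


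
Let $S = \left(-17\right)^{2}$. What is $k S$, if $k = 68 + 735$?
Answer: $232067$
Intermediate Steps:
$k = 803$
$S = 289$
$k S = 803 \cdot 289 = 232067$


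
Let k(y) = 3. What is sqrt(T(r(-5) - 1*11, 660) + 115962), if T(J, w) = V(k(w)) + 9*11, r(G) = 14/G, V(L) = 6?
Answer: sqrt(116067) ≈ 340.69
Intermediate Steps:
T(J, w) = 105 (T(J, w) = 6 + 9*11 = 6 + 99 = 105)
sqrt(T(r(-5) - 1*11, 660) + 115962) = sqrt(105 + 115962) = sqrt(116067)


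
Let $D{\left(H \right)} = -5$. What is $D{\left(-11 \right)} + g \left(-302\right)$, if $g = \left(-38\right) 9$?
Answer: $103279$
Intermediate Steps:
$g = -342$
$D{\left(-11 \right)} + g \left(-302\right) = -5 - -103284 = -5 + 103284 = 103279$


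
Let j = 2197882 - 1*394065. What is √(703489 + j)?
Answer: √2507306 ≈ 1583.4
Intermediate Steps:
j = 1803817 (j = 2197882 - 394065 = 1803817)
√(703489 + j) = √(703489 + 1803817) = √2507306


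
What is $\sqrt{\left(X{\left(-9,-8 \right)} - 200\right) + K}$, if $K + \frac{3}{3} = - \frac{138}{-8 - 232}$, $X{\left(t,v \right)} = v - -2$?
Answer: $\frac{i \sqrt{82570}}{20} \approx 14.367 i$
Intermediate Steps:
$X{\left(t,v \right)} = 2 + v$ ($X{\left(t,v \right)} = v + 2 = 2 + v$)
$K = - \frac{17}{40}$ ($K = -1 - \frac{138}{-8 - 232} = -1 - \frac{138}{-240} = -1 - - \frac{23}{40} = -1 + \frac{23}{40} = - \frac{17}{40} \approx -0.425$)
$\sqrt{\left(X{\left(-9,-8 \right)} - 200\right) + K} = \sqrt{\left(\left(2 - 8\right) - 200\right) - \frac{17}{40}} = \sqrt{\left(-6 - 200\right) - \frac{17}{40}} = \sqrt{-206 - \frac{17}{40}} = \sqrt{- \frac{8257}{40}} = \frac{i \sqrt{82570}}{20}$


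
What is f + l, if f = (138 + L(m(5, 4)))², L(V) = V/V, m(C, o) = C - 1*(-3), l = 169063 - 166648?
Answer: 21736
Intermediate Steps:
l = 2415
m(C, o) = 3 + C (m(C, o) = C + 3 = 3 + C)
L(V) = 1
f = 19321 (f = (138 + 1)² = 139² = 19321)
f + l = 19321 + 2415 = 21736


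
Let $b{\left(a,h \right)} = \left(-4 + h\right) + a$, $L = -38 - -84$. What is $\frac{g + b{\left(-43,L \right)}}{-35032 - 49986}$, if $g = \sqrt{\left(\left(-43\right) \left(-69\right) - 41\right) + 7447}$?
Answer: $\frac{1}{85018} - \frac{\sqrt{10373}}{85018} \approx -0.0011862$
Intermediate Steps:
$L = 46$ ($L = -38 + 84 = 46$)
$b{\left(a,h \right)} = -4 + a + h$
$g = \sqrt{10373}$ ($g = \sqrt{\left(2967 - 41\right) + 7447} = \sqrt{2926 + 7447} = \sqrt{10373} \approx 101.85$)
$\frac{g + b{\left(-43,L \right)}}{-35032 - 49986} = \frac{\sqrt{10373} - 1}{-35032 - 49986} = \frac{\sqrt{10373} - 1}{-85018} = \left(-1 + \sqrt{10373}\right) \left(- \frac{1}{85018}\right) = \frac{1}{85018} - \frac{\sqrt{10373}}{85018}$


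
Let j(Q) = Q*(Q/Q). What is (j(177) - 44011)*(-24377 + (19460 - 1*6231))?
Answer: 488661432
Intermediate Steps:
j(Q) = Q (j(Q) = Q*1 = Q)
(j(177) - 44011)*(-24377 + (19460 - 1*6231)) = (177 - 44011)*(-24377 + (19460 - 1*6231)) = -43834*(-24377 + (19460 - 6231)) = -43834*(-24377 + 13229) = -43834*(-11148) = 488661432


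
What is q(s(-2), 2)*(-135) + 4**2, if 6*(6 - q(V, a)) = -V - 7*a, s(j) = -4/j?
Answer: -1154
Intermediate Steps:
q(V, a) = 6 + V/6 + 7*a/6 (q(V, a) = 6 - (-V - 7*a)/6 = 6 + (V/6 + 7*a/6) = 6 + V/6 + 7*a/6)
q(s(-2), 2)*(-135) + 4**2 = (6 + (-4/(-2))/6 + (7/6)*2)*(-135) + 4**2 = (6 + (-4*(-1/2))/6 + 7/3)*(-135) + 16 = (6 + (1/6)*2 + 7/3)*(-135) + 16 = (6 + 1/3 + 7/3)*(-135) + 16 = (26/3)*(-135) + 16 = -1170 + 16 = -1154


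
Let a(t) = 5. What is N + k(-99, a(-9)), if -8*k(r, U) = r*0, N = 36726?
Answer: 36726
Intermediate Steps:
k(r, U) = 0 (k(r, U) = -r*0/8 = -⅛*0 = 0)
N + k(-99, a(-9)) = 36726 + 0 = 36726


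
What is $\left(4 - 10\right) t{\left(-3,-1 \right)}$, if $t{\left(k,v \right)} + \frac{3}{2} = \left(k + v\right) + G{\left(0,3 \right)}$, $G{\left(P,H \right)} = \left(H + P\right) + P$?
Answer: $15$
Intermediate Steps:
$G{\left(P,H \right)} = H + 2 P$
$t{\left(k,v \right)} = \frac{3}{2} + k + v$ ($t{\left(k,v \right)} = - \frac{3}{2} + \left(\left(k + v\right) + \left(3 + 2 \cdot 0\right)\right) = - \frac{3}{2} + \left(\left(k + v\right) + \left(3 + 0\right)\right) = - \frac{3}{2} + \left(\left(k + v\right) + 3\right) = - \frac{3}{2} + \left(3 + k + v\right) = \frac{3}{2} + k + v$)
$\left(4 - 10\right) t{\left(-3,-1 \right)} = \left(4 - 10\right) \left(\frac{3}{2} - 3 - 1\right) = \left(-6\right) \left(- \frac{5}{2}\right) = 15$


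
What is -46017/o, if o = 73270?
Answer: -46017/73270 ≈ -0.62805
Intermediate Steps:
-46017/o = -46017/73270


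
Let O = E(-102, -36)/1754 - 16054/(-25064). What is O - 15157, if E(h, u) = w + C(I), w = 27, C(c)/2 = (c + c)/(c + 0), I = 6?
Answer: -166576744623/10990564 ≈ -15156.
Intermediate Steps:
C(c) = 4 (C(c) = 2*((c + c)/(c + 0)) = 2*((2*c)/c) = 2*2 = 4)
E(h, u) = 31 (E(h, u) = 27 + 4 = 31)
O = 7233925/10990564 (O = 31/1754 - 16054/(-25064) = 31*(1/1754) - 16054*(-1/25064) = 31/1754 + 8027/12532 = 7233925/10990564 ≈ 0.65819)
O - 15157 = 7233925/10990564 - 15157 = -166576744623/10990564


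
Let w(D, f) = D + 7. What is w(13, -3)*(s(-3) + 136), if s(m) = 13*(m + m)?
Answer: 1160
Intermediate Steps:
w(D, f) = 7 + D
s(m) = 26*m (s(m) = 13*(2*m) = 26*m)
w(13, -3)*(s(-3) + 136) = (7 + 13)*(26*(-3) + 136) = 20*(-78 + 136) = 20*58 = 1160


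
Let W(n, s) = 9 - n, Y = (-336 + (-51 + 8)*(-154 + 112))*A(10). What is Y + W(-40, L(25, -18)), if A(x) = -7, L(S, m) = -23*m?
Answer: -10241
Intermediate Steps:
Y = -10290 (Y = (-336 + (-51 + 8)*(-154 + 112))*(-7) = (-336 - 43*(-42))*(-7) = (-336 + 1806)*(-7) = 1470*(-7) = -10290)
Y + W(-40, L(25, -18)) = -10290 + (9 - 1*(-40)) = -10290 + (9 + 40) = -10290 + 49 = -10241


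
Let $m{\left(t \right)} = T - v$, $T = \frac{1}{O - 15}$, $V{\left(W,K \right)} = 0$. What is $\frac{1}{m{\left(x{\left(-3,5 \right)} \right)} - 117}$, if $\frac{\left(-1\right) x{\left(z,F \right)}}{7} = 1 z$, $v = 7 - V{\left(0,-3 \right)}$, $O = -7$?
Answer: $- \frac{22}{2729} \approx -0.0080616$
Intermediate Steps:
$v = 7$ ($v = 7 - 0 = 7 + 0 = 7$)
$x{\left(z,F \right)} = - 7 z$ ($x{\left(z,F \right)} = - 7 \cdot 1 z = - 7 z$)
$T = - \frac{1}{22}$ ($T = \frac{1}{-7 - 15} = \frac{1}{-22} = - \frac{1}{22} \approx -0.045455$)
$m{\left(t \right)} = - \frac{155}{22}$ ($m{\left(t \right)} = - \frac{1}{22} - 7 = - \frac{155}{22}$)
$\frac{1}{m{\left(x{\left(-3,5 \right)} \right)} - 117} = \frac{1}{- \frac{155}{22} - 117} = \frac{1}{- \frac{2729}{22}} = - \frac{22}{2729}$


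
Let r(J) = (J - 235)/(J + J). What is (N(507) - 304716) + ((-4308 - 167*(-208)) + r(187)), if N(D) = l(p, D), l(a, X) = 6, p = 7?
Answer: -51290758/187 ≈ -2.7428e+5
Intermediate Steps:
r(J) = (-235 + J)/(2*J) (r(J) = (-235 + J)/((2*J)) = (-235 + J)*(1/(2*J)) = (-235 + J)/(2*J))
N(D) = 6
(N(507) - 304716) + ((-4308 - 167*(-208)) + r(187)) = (6 - 304716) + ((-4308 - 167*(-208)) + (½)*(-235 + 187)/187) = -304710 + ((-4308 + 34736) + (½)*(1/187)*(-48)) = -304710 + (30428 - 24/187) = -304710 + 5690012/187 = -51290758/187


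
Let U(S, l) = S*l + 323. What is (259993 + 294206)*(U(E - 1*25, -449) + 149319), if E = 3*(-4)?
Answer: 92138354745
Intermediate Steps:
E = -12
U(S, l) = 323 + S*l
(259993 + 294206)*(U(E - 1*25, -449) + 149319) = (259993 + 294206)*((323 + (-12 - 1*25)*(-449)) + 149319) = 554199*((323 + (-12 - 25)*(-449)) + 149319) = 554199*((323 - 37*(-449)) + 149319) = 554199*((323 + 16613) + 149319) = 554199*(16936 + 149319) = 554199*166255 = 92138354745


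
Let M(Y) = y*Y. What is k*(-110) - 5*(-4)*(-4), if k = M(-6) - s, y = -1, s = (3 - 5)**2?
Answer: -300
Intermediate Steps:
s = 4 (s = (-2)**2 = 4)
M(Y) = -Y
k = 2 (k = -1*(-6) - 1*4 = 6 - 4 = 2)
k*(-110) - 5*(-4)*(-4) = 2*(-110) - 5*(-4)*(-4) = -220 + 20*(-4) = -220 - 80 = -300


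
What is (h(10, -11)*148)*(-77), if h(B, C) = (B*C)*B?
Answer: 12535600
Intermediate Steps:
h(B, C) = C*B**2
(h(10, -11)*148)*(-77) = (-11*10**2*148)*(-77) = (-11*100*148)*(-77) = -1100*148*(-77) = -162800*(-77) = 12535600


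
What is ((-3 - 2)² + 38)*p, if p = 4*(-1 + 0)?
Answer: -252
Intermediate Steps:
p = -4 (p = 4*(-1) = -4)
((-3 - 2)² + 38)*p = ((-3 - 2)² + 38)*(-4) = ((-5)² + 38)*(-4) = (25 + 38)*(-4) = 63*(-4) = -252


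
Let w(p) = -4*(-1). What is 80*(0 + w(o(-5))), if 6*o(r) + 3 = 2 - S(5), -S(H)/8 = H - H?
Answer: 320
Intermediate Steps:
S(H) = 0 (S(H) = -8*(H - H) = -8*0 = 0)
o(r) = -1/6 (o(r) = -1/2 + (2 - 1*0)/6 = -1/2 + (2 + 0)/6 = -1/2 + (1/6)*2 = -1/2 + 1/3 = -1/6)
w(p) = 4
80*(0 + w(o(-5))) = 80*(0 + 4) = 80*4 = 320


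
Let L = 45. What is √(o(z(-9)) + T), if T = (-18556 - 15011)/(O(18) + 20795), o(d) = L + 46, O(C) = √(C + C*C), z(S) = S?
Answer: √(1858778 + 273*√38)/√(20795 + 3*√38) ≈ 9.4545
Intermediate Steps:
O(C) = √(C + C²)
o(d) = 91 (o(d) = 45 + 46 = 91)
T = -33567/(20795 + 3*√38) (T = (-18556 - 15011)/(√(18*(1 + 18)) + 20795) = -33567/(√(18*19) + 20795) = -33567/(√342 + 20795) = -33567/(3*√38 + 20795) = -33567/(20795 + 3*√38) ≈ -1.6128)
√(o(z(-9)) + T) = √(91 + (-698025765/432431683 + 100701*√38/432431683)) = √(38653257388/432431683 + 100701*√38/432431683)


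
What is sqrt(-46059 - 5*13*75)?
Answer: I*sqrt(50934) ≈ 225.69*I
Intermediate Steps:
sqrt(-46059 - 5*13*75) = sqrt(-46059 - 65*75) = sqrt(-46059 - 4875) = sqrt(-50934) = I*sqrt(50934)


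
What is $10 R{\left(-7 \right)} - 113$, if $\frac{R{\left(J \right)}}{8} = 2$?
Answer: $47$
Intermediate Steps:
$R{\left(J \right)} = 16$ ($R{\left(J \right)} = 8 \cdot 2 = 16$)
$10 R{\left(-7 \right)} - 113 = 10 \cdot 16 - 113 = 160 - 113 = 47$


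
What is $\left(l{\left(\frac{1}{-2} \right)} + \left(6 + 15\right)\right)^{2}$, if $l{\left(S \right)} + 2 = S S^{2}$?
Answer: $\frac{22801}{64} \approx 356.27$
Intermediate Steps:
$l{\left(S \right)} = -2 + S^{3}$ ($l{\left(S \right)} = -2 + S S^{2} = -2 + S^{3}$)
$\left(l{\left(\frac{1}{-2} \right)} + \left(6 + 15\right)\right)^{2} = \left(\left(-2 + \left(\frac{1}{-2}\right)^{3}\right) + \left(6 + 15\right)\right)^{2} = \left(\left(-2 + \left(- \frac{1}{2}\right)^{3}\right) + 21\right)^{2} = \left(\left(-2 - \frac{1}{8}\right) + 21\right)^{2} = \left(- \frac{17}{8} + 21\right)^{2} = \left(\frac{151}{8}\right)^{2} = \frac{22801}{64}$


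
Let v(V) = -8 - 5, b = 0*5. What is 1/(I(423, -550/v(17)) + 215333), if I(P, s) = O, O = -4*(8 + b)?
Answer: 1/215301 ≈ 4.6447e-6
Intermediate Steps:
b = 0
v(V) = -13
O = -32 (O = -4*(8 + 0) = -4*8 = -32)
I(P, s) = -32
1/(I(423, -550/v(17)) + 215333) = 1/(-32 + 215333) = 1/215301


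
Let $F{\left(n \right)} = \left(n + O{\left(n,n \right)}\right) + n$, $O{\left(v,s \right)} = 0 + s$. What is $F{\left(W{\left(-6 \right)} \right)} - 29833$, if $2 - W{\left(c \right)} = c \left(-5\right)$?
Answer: $-29917$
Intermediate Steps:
$O{\left(v,s \right)} = s$
$W{\left(c \right)} = 2 + 5 c$ ($W{\left(c \right)} = 2 - c \left(-5\right) = 2 - - 5 c = 2 + 5 c$)
$F{\left(n \right)} = 3 n$ ($F{\left(n \right)} = \left(n + n\right) + n = 2 n + n = 3 n$)
$F{\left(W{\left(-6 \right)} \right)} - 29833 = 3 \left(2 + 5 \left(-6\right)\right) - 29833 = 3 \left(2 - 30\right) - 29833 = 3 \left(-28\right) - 29833 = -84 - 29833 = -29917$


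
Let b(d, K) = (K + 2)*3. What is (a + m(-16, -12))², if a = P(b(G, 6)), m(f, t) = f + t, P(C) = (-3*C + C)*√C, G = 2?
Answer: 56080 + 5376*√6 ≈ 69249.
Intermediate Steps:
b(d, K) = 6 + 3*K (b(d, K) = (2 + K)*3 = 6 + 3*K)
P(C) = -2*C^(3/2) (P(C) = (-2*C)*√C = -2*C^(3/2))
a = -96*√6 (a = -2*(6 + 3*6)^(3/2) = -2*(6 + 18)^(3/2) = -96*√6 ≈ -235.15)
(a + m(-16, -12))² = (-96*√6 + (-16 - 12))² = (-96*√6 - 28)² = (-28 - 96*√6)²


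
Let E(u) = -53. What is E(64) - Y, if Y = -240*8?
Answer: 1867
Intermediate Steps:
Y = -1920
E(64) - Y = -53 - 1*(-1920) = -53 + 1920 = 1867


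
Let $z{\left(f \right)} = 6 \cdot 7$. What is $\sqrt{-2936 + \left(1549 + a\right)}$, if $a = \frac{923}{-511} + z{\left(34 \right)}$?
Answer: $\frac{i \sqrt{351679398}}{511} \approx 36.699 i$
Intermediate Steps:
$z{\left(f \right)} = 42$
$a = \frac{20539}{511}$ ($a = \frac{923}{-511} + 42 = 923 \left(- \frac{1}{511}\right) + 42 = - \frac{923}{511} + 42 = \frac{20539}{511} \approx 40.194$)
$\sqrt{-2936 + \left(1549 + a\right)} = \sqrt{-2936 + \left(1549 + \frac{20539}{511}\right)} = \sqrt{-2936 + \frac{812078}{511}} = \sqrt{- \frac{688218}{511}} = \frac{i \sqrt{351679398}}{511}$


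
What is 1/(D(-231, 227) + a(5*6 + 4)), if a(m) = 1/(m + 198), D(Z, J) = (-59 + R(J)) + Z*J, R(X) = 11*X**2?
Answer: 232/119322937 ≈ 1.9443e-6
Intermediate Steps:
D(Z, J) = -59 + 11*J**2 + J*Z (D(Z, J) = (-59 + 11*J**2) + Z*J = (-59 + 11*J**2) + J*Z = -59 + 11*J**2 + J*Z)
a(m) = 1/(198 + m)
1/(D(-231, 227) + a(5*6 + 4)) = 1/((-59 + 11*227**2 + 227*(-231)) + 1/(198 + (5*6 + 4))) = 1/((-59 + 11*51529 - 52437) + 1/(198 + (30 + 4))) = 1/((-59 + 566819 - 52437) + 1/(198 + 34)) = 1/(514323 + 1/232) = 1/(119322937/232) = 232/119322937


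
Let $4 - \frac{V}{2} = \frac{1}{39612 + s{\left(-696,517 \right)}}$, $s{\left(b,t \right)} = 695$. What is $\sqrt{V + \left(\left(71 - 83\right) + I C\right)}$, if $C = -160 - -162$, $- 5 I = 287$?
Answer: $\frac{4 i \sqrt{301576570930}}{201535} \approx 10.9 i$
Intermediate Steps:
$I = - \frac{287}{5}$ ($I = \left(- \frac{1}{5}\right) 287 = - \frac{287}{5} \approx -57.4$)
$C = 2$ ($C = -160 + 162 = 2$)
$V = \frac{322454}{40307}$ ($V = 8 - \frac{2}{39612 + 695} = 8 - \frac{2}{40307} = \frac{322454}{40307} \approx 7.9999$)
$\sqrt{V + \left(\left(71 - 83\right) + I C\right)} = \sqrt{\frac{322454}{40307} + \left(\left(71 - 83\right) - \frac{574}{5}\right)} = \sqrt{\frac{322454}{40307} - \frac{634}{5}} = \sqrt{- \frac{23942368}{201535}} = \frac{4 i \sqrt{301576570930}}{201535}$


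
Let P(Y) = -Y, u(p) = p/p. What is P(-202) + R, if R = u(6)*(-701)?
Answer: -499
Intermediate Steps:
u(p) = 1
R = -701 (R = 1*(-701) = -701)
P(-202) + R = -1*(-202) - 701 = 202 - 701 = -499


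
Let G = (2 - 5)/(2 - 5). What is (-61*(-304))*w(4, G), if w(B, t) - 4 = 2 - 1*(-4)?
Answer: 185440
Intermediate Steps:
G = 1 (G = -3/(-3) = -3*(-1/3) = 1)
w(B, t) = 10 (w(B, t) = 4 + (2 - 1*(-4)) = 4 + (2 + 4) = 4 + 6 = 10)
(-61*(-304))*w(4, G) = -61*(-304)*10 = 18544*10 = 185440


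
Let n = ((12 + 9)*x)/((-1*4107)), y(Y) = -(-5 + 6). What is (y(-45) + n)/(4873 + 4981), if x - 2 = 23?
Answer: -772/6745063 ≈ -0.00011445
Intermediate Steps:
x = 25 (x = 2 + 23 = 25)
y(Y) = -1 (y(Y) = -1*1 = -1)
n = -175/1369 (n = ((12 + 9)*25)/((-1*4107)) = (21*25)/(-4107) = 525*(-1/4107) = -175/1369 ≈ -0.12783)
(y(-45) + n)/(4873 + 4981) = (-1 - 175/1369)/(4873 + 4981) = -1544/1369/9854 = -1544/1369*1/9854 = -772/6745063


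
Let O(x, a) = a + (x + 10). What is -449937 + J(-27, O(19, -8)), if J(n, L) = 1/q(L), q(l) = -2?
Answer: -899875/2 ≈ -4.4994e+5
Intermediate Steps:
O(x, a) = 10 + a + x (O(x, a) = a + (10 + x) = 10 + a + x)
J(n, L) = -½ (J(n, L) = 1/(-2) = -½)
-449937 + J(-27, O(19, -8)) = -449937 - ½ = -899875/2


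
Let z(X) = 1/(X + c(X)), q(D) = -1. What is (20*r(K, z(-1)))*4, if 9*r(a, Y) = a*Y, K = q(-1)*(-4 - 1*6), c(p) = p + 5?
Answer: 800/27 ≈ 29.630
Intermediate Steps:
c(p) = 5 + p
z(X) = 1/(5 + 2*X) (z(X) = 1/(X + (5 + X)) = 1/(5 + 2*X))
K = 10 (K = -(-4 - 1*6) = -(-4 - 6) = -1*(-10) = 10)
r(a, Y) = Y*a/9 (r(a, Y) = (a*Y)/9 = (Y*a)/9 = Y*a/9)
(20*r(K, z(-1)))*4 = (20*((⅑)*10/(5 + 2*(-1))))*4 = (20*((⅑)*10/(5 - 2)))*4 = (20*((⅑)*10/3))*4 = (20*((⅑)*(⅓)*10))*4 = (20*(10/27))*4 = (200/27)*4 = 800/27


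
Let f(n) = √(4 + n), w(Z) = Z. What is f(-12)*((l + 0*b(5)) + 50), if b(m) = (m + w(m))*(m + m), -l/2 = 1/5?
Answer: 496*I*√2/5 ≈ 140.29*I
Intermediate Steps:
l = -⅖ (l = -2/5 = -2*⅕ = -⅖ ≈ -0.40000)
b(m) = 4*m² (b(m) = (m + m)*(m + m) = (2*m)*(2*m) = 4*m²)
f(-12)*((l + 0*b(5)) + 50) = √(4 - 12)*((-⅖ + 0*(4*5²)) + 50) = √(-8)*((-⅖ + 0*(4*25)) + 50) = (2*I*√2)*((-⅖ + 0*100) + 50) = (2*I*√2)*((-⅖ + 0) + 50) = (2*I*√2)*(-⅖ + 50) = (2*I*√2)*(248/5) = 496*I*√2/5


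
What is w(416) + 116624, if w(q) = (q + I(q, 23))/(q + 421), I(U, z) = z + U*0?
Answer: 97614727/837 ≈ 1.1662e+5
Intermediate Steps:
I(U, z) = z (I(U, z) = z + 0 = z)
w(q) = (23 + q)/(421 + q) (w(q) = (q + 23)/(q + 421) = (23 + q)/(421 + q))
w(416) + 116624 = (23 + 416)/(421 + 416) + 116624 = 439/837 + 116624 = 97614727/837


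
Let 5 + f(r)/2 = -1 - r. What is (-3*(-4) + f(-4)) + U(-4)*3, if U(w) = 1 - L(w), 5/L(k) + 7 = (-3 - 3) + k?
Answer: 202/17 ≈ 11.882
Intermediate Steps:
L(k) = 5/(-13 + k) (L(k) = 5/(-7 + ((-3 - 3) + k)) = 5/(-7 + (-6 + k)) = 5/(-13 + k))
U(w) = 1 - 5/(-13 + w)
f(r) = -12 - 2*r (f(r) = -10 + 2*(-1 - r) = -10 + (-2 - 2*r) = -12 - 2*r)
(-3*(-4) + f(-4)) + U(-4)*3 = (-3*(-4) + (-12 - 2*(-4))) + ((-18 - 4)/(-13 - 4))*3 = (12 + (-12 + 8)) + (-22/(-17))*3 = (12 - 4) - 1/17*(-22)*3 = 8 + (22/17)*3 = 8 + 66/17 = 202/17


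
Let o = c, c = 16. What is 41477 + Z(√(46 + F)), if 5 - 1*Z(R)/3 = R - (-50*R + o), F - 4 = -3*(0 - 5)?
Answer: 41540 - 153*√65 ≈ 40307.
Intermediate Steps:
F = 19 (F = 4 - 3*(0 - 5) = 4 - 3*(-5) = 4 + 15 = 19)
o = 16
Z(R) = 63 - 153*R (Z(R) = 15 - 3*(R - (-50*R + 16)) = 15 - 3*(R - (16 - 50*R)) = 15 - 3*(R + (-16 + 50*R)) = 15 - 3*(-16 + 51*R) = 15 + (48 - 153*R) = 63 - 153*R)
41477 + Z(√(46 + F)) = 41477 + (63 - 153*√(46 + 19)) = 41477 + (63 - 153*√65) = 41540 - 153*√65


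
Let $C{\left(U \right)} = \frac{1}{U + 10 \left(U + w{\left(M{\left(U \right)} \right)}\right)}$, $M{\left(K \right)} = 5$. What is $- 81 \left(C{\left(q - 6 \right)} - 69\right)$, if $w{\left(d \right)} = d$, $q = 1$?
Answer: $\frac{28026}{5} \approx 5605.2$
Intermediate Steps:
$C{\left(U \right)} = \frac{1}{50 + 11 U}$ ($C{\left(U \right)} = \frac{1}{U + 10 \left(U + 5\right)} = \frac{1}{U + 10 \left(5 + U\right)} = \frac{1}{U + \left(50 + 10 U\right)} = \frac{1}{50 + 11 U}$)
$- 81 \left(C{\left(q - 6 \right)} - 69\right) = - 81 \left(\frac{1}{50 + 11 \left(1 - 6\right)} - 69\right) = - 81 \left(\frac{1}{50 + 11 \left(-5\right)} - 69\right) = - 81 \left(\frac{1}{50 - 55} - 69\right) = - 81 \left(\frac{1}{-5} - 69\right) = - 81 \left(- \frac{1}{5} - 69\right) = \left(-81\right) \left(- \frac{346}{5}\right) = \frac{28026}{5}$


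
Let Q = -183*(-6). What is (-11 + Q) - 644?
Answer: 443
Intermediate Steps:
Q = 1098
(-11 + Q) - 644 = (-11 + 1098) - 644 = 1087 - 644 = 443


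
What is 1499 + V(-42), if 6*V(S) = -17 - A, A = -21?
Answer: 4499/3 ≈ 1499.7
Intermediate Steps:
V(S) = 2/3 (V(S) = (-17 - 1*(-21))/6 = (-17 + 21)/6 = (1/6)*4 = 2/3)
1499 + V(-42) = 1499 + 2/3 = 4499/3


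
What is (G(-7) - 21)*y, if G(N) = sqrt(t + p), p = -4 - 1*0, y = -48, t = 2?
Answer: 1008 - 48*I*sqrt(2) ≈ 1008.0 - 67.882*I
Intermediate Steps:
p = -4 (p = -4 + 0 = -4)
G(N) = I*sqrt(2) (G(N) = sqrt(2 - 4) = sqrt(-2) = I*sqrt(2))
(G(-7) - 21)*y = (I*sqrt(2) - 21)*(-48) = (-21 + I*sqrt(2))*(-48) = 1008 - 48*I*sqrt(2)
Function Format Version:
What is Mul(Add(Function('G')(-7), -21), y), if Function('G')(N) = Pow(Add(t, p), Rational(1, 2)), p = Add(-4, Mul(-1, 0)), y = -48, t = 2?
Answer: Add(1008, Mul(-48, I, Pow(2, Rational(1, 2)))) ≈ Add(1008.0, Mul(-67.882, I))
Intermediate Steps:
p = -4 (p = Add(-4, 0) = -4)
Function('G')(N) = Mul(I, Pow(2, Rational(1, 2))) (Function('G')(N) = Pow(Add(2, -4), Rational(1, 2)) = Pow(-2, Rational(1, 2)) = Mul(I, Pow(2, Rational(1, 2))))
Mul(Add(Function('G')(-7), -21), y) = Mul(Add(Mul(I, Pow(2, Rational(1, 2))), -21), -48) = Mul(Add(-21, Mul(I, Pow(2, Rational(1, 2)))), -48) = Add(1008, Mul(-48, I, Pow(2, Rational(1, 2))))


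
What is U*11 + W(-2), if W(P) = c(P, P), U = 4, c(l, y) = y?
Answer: 42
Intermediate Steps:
W(P) = P
U*11 + W(-2) = 4*11 - 2 = 44 - 2 = 42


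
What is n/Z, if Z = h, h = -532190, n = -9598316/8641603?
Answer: 4799158/2299487350285 ≈ 2.0871e-6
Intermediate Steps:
n = -9598316/8641603 (n = -9598316*1/8641603 = -9598316/8641603 ≈ -1.1107)
Z = -532190
n/Z = -9598316/8641603/(-532190) = -9598316/8641603*(-1/532190) = 4799158/2299487350285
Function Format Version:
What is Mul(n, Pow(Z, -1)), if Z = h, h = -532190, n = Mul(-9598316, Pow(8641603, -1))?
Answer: Rational(4799158, 2299487350285) ≈ 2.0871e-6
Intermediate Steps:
n = Rational(-9598316, 8641603) (n = Mul(-9598316, Rational(1, 8641603)) = Rational(-9598316, 8641603) ≈ -1.1107)
Z = -532190
Mul(n, Pow(Z, -1)) = Mul(Rational(-9598316, 8641603), Pow(-532190, -1)) = Mul(Rational(-9598316, 8641603), Rational(-1, 532190)) = Rational(4799158, 2299487350285)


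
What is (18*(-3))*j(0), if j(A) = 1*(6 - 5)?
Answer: -54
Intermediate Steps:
j(A) = 1 (j(A) = 1*1 = 1)
(18*(-3))*j(0) = (18*(-3))*1 = -54*1 = -54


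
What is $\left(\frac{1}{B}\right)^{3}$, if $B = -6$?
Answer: $- \frac{1}{216} \approx -0.0046296$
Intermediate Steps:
$\left(\frac{1}{B}\right)^{3} = \left(\frac{1}{-6}\right)^{3} = \left(- \frac{1}{6}\right)^{3} = - \frac{1}{216}$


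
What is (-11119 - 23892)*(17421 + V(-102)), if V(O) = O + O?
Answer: -602784387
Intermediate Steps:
V(O) = 2*O
(-11119 - 23892)*(17421 + V(-102)) = (-11119 - 23892)*(17421 + 2*(-102)) = -35011*(17421 - 204) = -35011*17217 = -602784387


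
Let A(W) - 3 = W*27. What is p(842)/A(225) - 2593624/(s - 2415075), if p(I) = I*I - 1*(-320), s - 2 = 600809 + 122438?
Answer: 101312429938/856909869 ≈ 118.23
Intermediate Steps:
A(W) = 3 + 27*W (A(W) = 3 + W*27 = 3 + 27*W)
s = 723249 (s = 2 + (600809 + 122438) = 2 + 723247 = 723249)
p(I) = 320 + I² (p(I) = I² + 320 = 320 + I²)
p(842)/A(225) - 2593624/(s - 2415075) = (320 + 842²)/(3 + 27*225) - 2593624/(723249 - 2415075) = (320 + 708964)/(3 + 6075) - 2593624/(-1691826) = 709284/6078 - 2593624*(-1/1691826) = 709284*(1/6078) + 1296812/845913 = 118214/1013 + 1296812/845913 = 101312429938/856909869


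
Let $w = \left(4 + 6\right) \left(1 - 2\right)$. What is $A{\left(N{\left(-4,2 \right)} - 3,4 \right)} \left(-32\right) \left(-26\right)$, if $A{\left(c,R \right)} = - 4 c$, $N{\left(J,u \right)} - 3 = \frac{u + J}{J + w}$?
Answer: $- \frac{3328}{7} \approx -475.43$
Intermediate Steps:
$w = -10$ ($w = 10 \left(-1\right) = -10$)
$N{\left(J,u \right)} = 3 + \frac{J + u}{-10 + J}$ ($N{\left(J,u \right)} = 3 + \frac{u + J}{J - 10} = 3 + \frac{J + u}{-10 + J}$)
$A{\left(N{\left(-4,2 \right)} - 3,4 \right)} \left(-32\right) \left(-26\right) = - 4 \left(\frac{-30 + 2 + 4 \left(-4\right)}{-10 - 4} - 3\right) \left(-32\right) \left(-26\right) = - 4 \left(\frac{-30 + 2 - 16}{-14} - 3\right) \left(-32\right) \left(-26\right) = - 4 \left(\left(- \frac{1}{14}\right) \left(-44\right) - 3\right) \left(-32\right) \left(-26\right) = - 4 \left(\frac{22}{7} - 3\right) \left(-32\right) \left(-26\right) = \left(-4\right) \frac{1}{7} \left(-32\right) \left(-26\right) = \left(- \frac{4}{7}\right) \left(-32\right) \left(-26\right) = \frac{128}{7} \left(-26\right) = - \frac{3328}{7}$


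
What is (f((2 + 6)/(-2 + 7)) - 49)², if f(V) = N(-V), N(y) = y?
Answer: 64009/25 ≈ 2560.4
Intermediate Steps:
f(V) = -V
(f((2 + 6)/(-2 + 7)) - 49)² = (-(2 + 6)/(-2 + 7) - 49)² = (-8/5 - 49)² = (-253/5)² = 64009/25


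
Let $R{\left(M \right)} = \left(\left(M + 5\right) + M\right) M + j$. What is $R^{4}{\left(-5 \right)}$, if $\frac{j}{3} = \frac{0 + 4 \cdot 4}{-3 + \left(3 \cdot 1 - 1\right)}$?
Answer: $279841$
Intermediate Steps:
$j = -48$ ($j = 3 \frac{0 + 4 \cdot 4}{-3 + \left(3 \cdot 1 - 1\right)} = 3 \frac{0 + 16}{-3 + \left(3 - 1\right)} = 3 \frac{16}{-3 + 2} = 3 \frac{16}{-1} = 3 \cdot 16 \left(-1\right) = 3 \left(-16\right) = -48$)
$R{\left(M \right)} = -48 + M \left(5 + 2 M\right)$ ($R{\left(M \right)} = \left(\left(M + 5\right) + M\right) M - 48 = \left(\left(5 + M\right) + M\right) M - 48 = \left(5 + 2 M\right) M - 48 = M \left(5 + 2 M\right) - 48 = -48 + M \left(5 + 2 M\right)$)
$R^{4}{\left(-5 \right)} = \left(-48 + 2 \left(-5\right)^{2} + 5 \left(-5\right)\right)^{4} = \left(-48 + 2 \cdot 25 - 25\right)^{4} = \left(-48 + 50 - 25\right)^{4} = \left(-23\right)^{4} = 279841$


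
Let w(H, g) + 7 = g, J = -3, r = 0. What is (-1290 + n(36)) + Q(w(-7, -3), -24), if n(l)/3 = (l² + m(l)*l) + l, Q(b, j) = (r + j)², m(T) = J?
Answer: 2958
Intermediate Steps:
w(H, g) = -7 + g
m(T) = -3
Q(b, j) = j² (Q(b, j) = (0 + j)² = j²)
n(l) = -6*l + 3*l² (n(l) = 3*((l² - 3*l) + l) = 3*(l² - 2*l) = -6*l + 3*l²)
(-1290 + n(36)) + Q(w(-7, -3), -24) = (-1290 + 3*36*(-2 + 36)) + (-24)² = (-1290 + 3*36*34) + 576 = (-1290 + 3672) + 576 = 2382 + 576 = 2958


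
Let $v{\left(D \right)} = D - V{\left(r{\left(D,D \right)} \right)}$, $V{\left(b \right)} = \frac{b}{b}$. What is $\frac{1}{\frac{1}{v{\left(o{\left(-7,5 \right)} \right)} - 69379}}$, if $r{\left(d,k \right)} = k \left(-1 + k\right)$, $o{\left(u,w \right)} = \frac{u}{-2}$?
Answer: $- \frac{138753}{2} \approx -69377.0$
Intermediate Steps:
$o{\left(u,w \right)} = - \frac{u}{2}$ ($o{\left(u,w \right)} = u \left(- \frac{1}{2}\right) = - \frac{u}{2}$)
$V{\left(b \right)} = 1$
$v{\left(D \right)} = -1 + D$ ($v{\left(D \right)} = D - 1 = -1 + D$)
$\frac{1}{\frac{1}{v{\left(o{\left(-7,5 \right)} \right)} - 69379}} = \frac{1}{\frac{1}{\left(-1 - - \frac{7}{2}\right) - 69379}} = \frac{1}{\frac{1}{\left(-1 + \frac{7}{2}\right) - 69379}} = \frac{1}{\frac{1}{\frac{5}{2} - 69379}} = \frac{1}{\frac{1}{- \frac{138753}{2}}} = \frac{1}{- \frac{2}{138753}} = - \frac{138753}{2}$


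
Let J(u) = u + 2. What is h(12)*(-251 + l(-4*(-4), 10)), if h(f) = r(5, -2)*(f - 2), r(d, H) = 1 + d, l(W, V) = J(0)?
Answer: -14940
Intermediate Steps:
J(u) = 2 + u
l(W, V) = 2 (l(W, V) = 2 + 0 = 2)
h(f) = -12 + 6*f (h(f) = (1 + 5)*(f - 2) = 6*(-2 + f) = -12 + 6*f)
h(12)*(-251 + l(-4*(-4), 10)) = (-12 + 6*12)*(-251 + 2) = (-12 + 72)*(-249) = 60*(-249) = -14940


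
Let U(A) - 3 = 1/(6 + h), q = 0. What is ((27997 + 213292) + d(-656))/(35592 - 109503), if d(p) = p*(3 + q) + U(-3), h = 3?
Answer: -2153917/665199 ≈ -3.2380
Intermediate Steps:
U(A) = 28/9 (U(A) = 3 + 1/(6 + 3) = 3 + 1/9 = 28/9)
d(p) = 28/9 + 3*p (d(p) = p*(3 + 0) + 28/9 = p*3 + 28/9 = 3*p + 28/9 = 28/9 + 3*p)
((27997 + 213292) + d(-656))/(35592 - 109503) = ((27997 + 213292) + (28/9 + 3*(-656)))/(35592 - 109503) = (241289 + (28/9 - 1968))/(-73911) = (241289 - 17684/9)*(-1/73911) = (2153917/9)*(-1/73911) = -2153917/665199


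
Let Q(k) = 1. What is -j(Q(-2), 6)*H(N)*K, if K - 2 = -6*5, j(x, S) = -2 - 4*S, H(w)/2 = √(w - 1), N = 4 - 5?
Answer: -1456*I*√2 ≈ -2059.1*I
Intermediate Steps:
N = -1
H(w) = 2*√(-1 + w) (H(w) = 2*√(w - 1) = 2*√(-1 + w))
K = -28 (K = 2 - 6*5 = 2 - 30 = -28)
-j(Q(-2), 6)*H(N)*K = -(-2 - 4*6)*(2*√(-1 - 1))*(-28) = -(-2 - 24)*(2*√(-2))*(-28) = -(-52*I*√2)*(-28) = -1456*I*√2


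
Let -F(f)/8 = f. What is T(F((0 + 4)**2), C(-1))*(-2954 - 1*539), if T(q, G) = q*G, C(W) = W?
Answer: -447104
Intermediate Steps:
F(f) = -8*f
T(q, G) = G*q
T(F((0 + 4)**2), C(-1))*(-2954 - 1*539) = (-(-8)*(0 + 4)**2)*(-2954 - 1*539) = (-(-8)*4**2)*(-2954 - 539) = -(-8)*16*(-3493) = -1*(-128)*(-3493) = 128*(-3493) = -447104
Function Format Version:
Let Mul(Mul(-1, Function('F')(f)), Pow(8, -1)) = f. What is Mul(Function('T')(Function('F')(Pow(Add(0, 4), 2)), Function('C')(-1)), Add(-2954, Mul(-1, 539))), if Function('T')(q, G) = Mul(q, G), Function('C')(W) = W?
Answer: -447104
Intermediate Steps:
Function('F')(f) = Mul(-8, f)
Function('T')(q, G) = Mul(G, q)
Mul(Function('T')(Function('F')(Pow(Add(0, 4), 2)), Function('C')(-1)), Add(-2954, Mul(-1, 539))) = Mul(Mul(-1, Mul(-8, Pow(Add(0, 4), 2))), Add(-2954, Mul(-1, 539))) = Mul(Mul(-1, Mul(-8, Pow(4, 2))), Add(-2954, -539)) = Mul(Mul(-1, Mul(-8, 16)), -3493) = Mul(Mul(-1, -128), -3493) = Mul(128, -3493) = -447104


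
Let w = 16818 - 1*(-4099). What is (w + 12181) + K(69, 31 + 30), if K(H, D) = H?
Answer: 33167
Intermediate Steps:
w = 20917 (w = 16818 + 4099 = 20917)
(w + 12181) + K(69, 31 + 30) = (20917 + 12181) + 69 = 33098 + 69 = 33167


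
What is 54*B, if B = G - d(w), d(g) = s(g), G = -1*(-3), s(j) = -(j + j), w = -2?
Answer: -54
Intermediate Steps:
s(j) = -2*j
G = 3
d(g) = -2*g
B = -1 (B = 3 - (-2)*(-2) = 3 - 1*4 = 3 - 4 = -1)
54*B = 54*(-1) = -54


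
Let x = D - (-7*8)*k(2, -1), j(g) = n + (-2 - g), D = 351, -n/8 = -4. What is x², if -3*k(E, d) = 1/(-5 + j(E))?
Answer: 583850569/4761 ≈ 1.2263e+5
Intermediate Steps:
n = 32 (n = -8*(-4) = 32)
j(g) = 30 - g (j(g) = 32 + (-2 - g) = 30 - g)
k(E, d) = -1/(3*(25 - E)) (k(E, d) = -1/(3*(-5 + (30 - E))) = -1/(3*(25 - E)))
x = 24163/69 (x = 351 - (-7*8)*1/(3*(-25 + 2)) = 351 - (-56)*(⅓)/(-23) = 351 - (-56)*(⅓)*(-1/23) = 351 - (-56)*(-1)/69 = 351 - 1*56/69 = 351 - 56/69 = 24163/69 ≈ 350.19)
x² = (24163/69)² = 583850569/4761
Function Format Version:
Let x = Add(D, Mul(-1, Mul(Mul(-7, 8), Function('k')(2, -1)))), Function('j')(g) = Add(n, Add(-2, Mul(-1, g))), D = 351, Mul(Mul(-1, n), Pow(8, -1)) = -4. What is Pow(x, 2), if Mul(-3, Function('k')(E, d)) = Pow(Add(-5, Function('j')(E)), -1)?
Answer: Rational(583850569, 4761) ≈ 1.2263e+5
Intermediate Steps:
n = 32 (n = Mul(-8, -4) = 32)
Function('j')(g) = Add(30, Mul(-1, g)) (Function('j')(g) = Add(32, Add(-2, Mul(-1, g))) = Add(30, Mul(-1, g)))
Function('k')(E, d) = Mul(Rational(-1, 3), Pow(Add(25, Mul(-1, E)), -1)) (Function('k')(E, d) = Mul(Rational(-1, 3), Pow(Add(-5, Add(30, Mul(-1, E))), -1)) = Mul(Rational(-1, 3), Pow(Add(25, Mul(-1, E)), -1)))
x = Rational(24163, 69) (x = Add(351, Mul(-1, Mul(Mul(-7, 8), Mul(Rational(1, 3), Pow(Add(-25, 2), -1))))) = Add(351, Mul(-1, Mul(-56, Mul(Rational(1, 3), Pow(-23, -1))))) = Add(351, Mul(-1, Mul(-56, Mul(Rational(1, 3), Rational(-1, 23))))) = Add(351, Mul(-1, Mul(-56, Rational(-1, 69)))) = Add(351, Mul(-1, Rational(56, 69))) = Add(351, Rational(-56, 69)) = Rational(24163, 69) ≈ 350.19)
Pow(x, 2) = Pow(Rational(24163, 69), 2) = Rational(583850569, 4761)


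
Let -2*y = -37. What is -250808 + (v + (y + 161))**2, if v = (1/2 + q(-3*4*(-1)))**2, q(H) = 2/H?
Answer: -70770671/324 ≈ -2.1843e+5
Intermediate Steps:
y = 37/2 (y = -1/2*(-37) = 37/2 ≈ 18.500)
v = 4/9 (v = (1/2 + 2/((-3*4*(-1))))**2 = (1/2 + 2/((-12*(-1))))**2 = (1/2 + 2/12)**2 = (1/2 + 2*(1/12))**2 = (1/2 + 1/6)**2 = (2/3)**2 = 4/9 ≈ 0.44444)
-250808 + (v + (y + 161))**2 = -250808 + (4/9 + (37/2 + 161))**2 = -250808 + (4/9 + 359/2)**2 = -250808 + (3239/18)**2 = -250808 + 10491121/324 = -70770671/324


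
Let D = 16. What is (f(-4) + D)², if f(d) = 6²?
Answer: 2704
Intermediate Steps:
f(d) = 36
(f(-4) + D)² = (36 + 16)² = 52² = 2704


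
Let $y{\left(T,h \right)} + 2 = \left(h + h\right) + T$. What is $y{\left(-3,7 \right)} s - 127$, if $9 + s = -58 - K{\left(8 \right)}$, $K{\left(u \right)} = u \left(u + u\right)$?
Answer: $-1882$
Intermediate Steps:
$K{\left(u \right)} = 2 u^{2}$ ($K{\left(u \right)} = u 2 u = 2 u^{2}$)
$y{\left(T,h \right)} = -2 + T + 2 h$ ($y{\left(T,h \right)} = -2 + \left(\left(h + h\right) + T\right) = -2 + \left(2 h + T\right) = -2 + \left(T + 2 h\right) = -2 + T + 2 h$)
$s = -195$ ($s = -9 - \left(58 + 2 \cdot 8^{2}\right) = -9 - \left(58 + 2 \cdot 64\right) = -9 - 186 = -195$)
$y{\left(-3,7 \right)} s - 127 = \left(-2 - 3 + 2 \cdot 7\right) \left(-195\right) - 127 = \left(-2 - 3 + 14\right) \left(-195\right) - 127 = 9 \left(-195\right) - 127 = -1755 - 127 = -1882$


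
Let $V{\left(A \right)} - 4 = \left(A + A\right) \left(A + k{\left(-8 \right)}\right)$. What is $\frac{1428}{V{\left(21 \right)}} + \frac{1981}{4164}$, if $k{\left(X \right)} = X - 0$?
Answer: $\frac{3517871}{1145100} \approx 3.0721$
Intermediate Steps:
$k{\left(X \right)} = X$ ($k{\left(X \right)} = X + 0 = X$)
$V{\left(A \right)} = 4 + 2 A \left(-8 + A\right)$ ($V{\left(A \right)} = 4 + \left(A + A\right) \left(A - 8\right) = 4 + 2 A \left(-8 + A\right)$)
$\frac{1428}{V{\left(21 \right)}} + \frac{1981}{4164} = \frac{1428}{4 - 336 + 2 \cdot 21^{2}} + \frac{1981}{4164} = \frac{1428}{4 - 336 + 2 \cdot 441} + 1981 \cdot \frac{1}{4164} = \frac{1428}{4 - 336 + 882} + \frac{1981}{4164} = \frac{1428}{550} + \frac{1981}{4164} = 1428 \cdot \frac{1}{550} + \frac{1981}{4164} = \frac{714}{275} + \frac{1981}{4164} = \frac{3517871}{1145100}$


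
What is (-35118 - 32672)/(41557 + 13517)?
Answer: -33895/27537 ≈ -1.2309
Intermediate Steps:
(-35118 - 32672)/(41557 + 13517) = -67790/55074 = -67790*1/55074 = -33895/27537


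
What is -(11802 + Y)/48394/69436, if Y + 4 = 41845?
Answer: -53643/3360285784 ≈ -1.5964e-5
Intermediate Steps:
Y = 41841 (Y = -4 + 41845 = 41841)
-(11802 + Y)/48394/69436 = -(11802 + 41841)/48394/69436 = -53643/48394*(1/69436) = -1*53643/48394*(1/69436) = -53643/48394*1/69436 = -53643/3360285784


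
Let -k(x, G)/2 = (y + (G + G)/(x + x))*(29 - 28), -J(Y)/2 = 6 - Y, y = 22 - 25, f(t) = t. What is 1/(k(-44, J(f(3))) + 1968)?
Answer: 11/21711 ≈ 0.00050666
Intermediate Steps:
y = -3
J(Y) = -12 + 2*Y (J(Y) = -2*(6 - Y) = -12 + 2*Y)
k(x, G) = 6 - 2*G/x (k(x, G) = -2*(-3 + (G + G)/(x + x))*(29 - 28) = -2*(-3 + (2*G)/((2*x))) = -2*(-3 + (2*G)*(1/(2*x))) = -2*(-3 + G/x) = 6 - 2*G/x)
1/(k(-44, J(f(3))) + 1968) = 1/((6 - 2*(-12 + 2*3)/(-44)) + 1968) = 1/((6 - 2*(-12 + 6)*(-1/44)) + 1968) = 1/((6 - 2*(-6)*(-1/44)) + 1968) = 1/((6 - 3/11) + 1968) = 1/(63/11 + 1968) = 1/(21711/11) = 11/21711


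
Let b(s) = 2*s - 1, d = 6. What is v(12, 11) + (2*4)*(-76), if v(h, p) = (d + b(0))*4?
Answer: -588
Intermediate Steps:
b(s) = -1 + 2*s
v(h, p) = 20 (v(h, p) = (6 + (-1 + 2*0))*4 = (6 + (-1 + 0))*4 = (6 - 1)*4 = 5*4 = 20)
v(12, 11) + (2*4)*(-76) = 20 + (2*4)*(-76) = 20 + 8*(-76) = 20 - 608 = -588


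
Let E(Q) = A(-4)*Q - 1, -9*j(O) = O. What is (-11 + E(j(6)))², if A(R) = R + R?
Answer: 400/9 ≈ 44.444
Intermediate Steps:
A(R) = 2*R
j(O) = -O/9
E(Q) = -1 - 8*Q (E(Q) = (2*(-4))*Q - 1 = -8*Q - 1 = -1 - 8*Q)
(-11 + E(j(6)))² = (-11 + (-1 - (-8)*6/9))² = (-11 + (-1 - 8*(-⅔)))² = (-11 + (-1 + 16/3))² = (-11 + 13/3)² = (-20/3)² = 400/9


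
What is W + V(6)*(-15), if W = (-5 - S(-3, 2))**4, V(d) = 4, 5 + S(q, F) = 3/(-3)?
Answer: -59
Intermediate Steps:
S(q, F) = -6 (S(q, F) = -5 + 3/(-3) = -5 + 3*(-1/3) = -5 - 1 = -6)
W = 1 (W = (-5 - 1*(-6))**4 = (-5 + 6)**4 = 1**4 = 1)
W + V(6)*(-15) = 1 + 4*(-15) = 1 - 60 = -59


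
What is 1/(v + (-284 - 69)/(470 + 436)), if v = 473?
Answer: 906/428185 ≈ 0.0021159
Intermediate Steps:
1/(v + (-284 - 69)/(470 + 436)) = 1/(473 + (-284 - 69)/(470 + 436)) = 1/(473 - 353/906) = 1/(428185/906) = 906/428185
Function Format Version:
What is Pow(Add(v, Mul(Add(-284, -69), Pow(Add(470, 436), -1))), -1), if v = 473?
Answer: Rational(906, 428185) ≈ 0.0021159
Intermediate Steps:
Pow(Add(v, Mul(Add(-284, -69), Pow(Add(470, 436), -1))), -1) = Pow(Add(473, Mul(Add(-284, -69), Pow(Add(470, 436), -1))), -1) = Pow(Add(473, Mul(-353, Pow(906, -1))), -1) = Pow(Add(473, Mul(-353, Rational(1, 906))), -1) = Pow(Add(473, Rational(-353, 906)), -1) = Pow(Rational(428185, 906), -1) = Rational(906, 428185)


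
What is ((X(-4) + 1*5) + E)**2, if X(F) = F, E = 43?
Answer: 1936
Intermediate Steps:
((X(-4) + 1*5) + E)**2 = ((-4 + 1*5) + 43)**2 = ((-4 + 5) + 43)**2 = (1 + 43)**2 = 44**2 = 1936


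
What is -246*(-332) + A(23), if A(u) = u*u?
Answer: 82201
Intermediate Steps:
A(u) = u²
-246*(-332) + A(23) = -246*(-332) + 23² = 81672 + 529 = 82201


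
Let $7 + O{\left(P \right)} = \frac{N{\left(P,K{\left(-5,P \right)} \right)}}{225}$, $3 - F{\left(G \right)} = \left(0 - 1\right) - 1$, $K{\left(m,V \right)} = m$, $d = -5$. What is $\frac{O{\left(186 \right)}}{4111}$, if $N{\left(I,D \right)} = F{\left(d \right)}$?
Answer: $- \frac{314}{184995} \approx -0.0016973$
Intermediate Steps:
$F{\left(G \right)} = 5$ ($F{\left(G \right)} = 3 - \left(\left(0 - 1\right) - 1\right) = 3 - \left(-1 - 1\right) = 3 - -2 = 3 + 2 = 5$)
$N{\left(I,D \right)} = 5$
$O{\left(P \right)} = - \frac{314}{45}$ ($O{\left(P \right)} = -7 + \frac{5}{225} = -7 + 5 \cdot \frac{1}{225} = -7 + \frac{1}{45} = - \frac{314}{45}$)
$\frac{O{\left(186 \right)}}{4111} = - \frac{314}{45 \cdot 4111} = \left(- \frac{314}{45}\right) \frac{1}{4111} = - \frac{314}{184995}$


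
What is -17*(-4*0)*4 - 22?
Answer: -22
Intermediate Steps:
-17*(-4*0)*4 - 22 = -0*4 - 22 = -17*0 - 22 = 0 - 22 = -22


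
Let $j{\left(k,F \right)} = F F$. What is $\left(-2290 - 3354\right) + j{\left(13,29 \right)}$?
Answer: $-4803$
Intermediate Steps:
$j{\left(k,F \right)} = F^{2}$
$\left(-2290 - 3354\right) + j{\left(13,29 \right)} = \left(-2290 - 3354\right) + 29^{2} = -5644 + 841 = -4803$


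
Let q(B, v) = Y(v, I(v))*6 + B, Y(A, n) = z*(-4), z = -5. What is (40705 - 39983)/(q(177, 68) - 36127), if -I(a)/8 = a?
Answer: -361/17915 ≈ -0.020151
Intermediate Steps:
I(a) = -8*a
Y(A, n) = 20 (Y(A, n) = -5*(-4) = 20)
q(B, v) = 120 + B (q(B, v) = 20*6 + B = 120 + B)
(40705 - 39983)/(q(177, 68) - 36127) = (40705 - 39983)/((120 + 177) - 36127) = 722/(297 - 36127) = 722/(-35830) = 722*(-1/35830) = -361/17915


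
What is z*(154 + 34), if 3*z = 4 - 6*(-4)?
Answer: 5264/3 ≈ 1754.7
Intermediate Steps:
z = 28/3 (z = (4 - 6*(-4))/3 = (4 + 24)/3 = (1/3)*28 = 28/3 ≈ 9.3333)
z*(154 + 34) = 28*(154 + 34)/3 = (28/3)*188 = 5264/3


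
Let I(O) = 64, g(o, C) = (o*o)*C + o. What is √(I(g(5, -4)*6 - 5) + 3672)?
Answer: 2*√934 ≈ 61.123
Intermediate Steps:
g(o, C) = o + C*o² (g(o, C) = o²*C + o = C*o² + o = o + C*o²)
√(I(g(5, -4)*6 - 5) + 3672) = √(64 + 3672) = √3736 = 2*√934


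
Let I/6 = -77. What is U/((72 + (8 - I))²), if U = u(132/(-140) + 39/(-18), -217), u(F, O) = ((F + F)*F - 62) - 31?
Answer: -1624241/6477496200 ≈ -0.00025075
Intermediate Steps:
I = -462 (I = 6*(-77) = -462)
u(F, O) = -93 + 2*F² (u(F, O) = ((2*F)*F - 62) - 31 = (2*F² - 62) - 31 = (-62 + 2*F²) - 31 = -93 + 2*F²)
U = -1624241/22050 (U = -93 + 2*(132/(-140) + 39/(-18))² = -93 + 2*(132*(-1/140) + 39*(-1/18))² = -93 + 2*(-33/35 - 13/6)² = -93 + 2*(-653/210)² = -93 + 2*(426409/44100) = -93 + 426409/22050 = -1624241/22050 ≈ -73.662)
U/((72 + (8 - I))²) = -1624241/(22050*(72 + (8 - 1*(-462)))²) = -1624241/(22050*(72 + (8 + 462))²) = -1624241/(22050*(72 + 470)²) = -1624241/(22050*(542²)) = -1624241/22050/293764 = -1624241/22050*1/293764 = -1624241/6477496200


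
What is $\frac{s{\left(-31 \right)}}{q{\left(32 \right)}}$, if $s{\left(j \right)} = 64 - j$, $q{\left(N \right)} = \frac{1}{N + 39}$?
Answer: $6745$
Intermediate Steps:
$q{\left(N \right)} = \frac{1}{39 + N}$
$\frac{s{\left(-31 \right)}}{q{\left(32 \right)}} = \frac{64 - -31}{\frac{1}{39 + 32}} = \frac{64 + 31}{\frac{1}{71}} = 95 \frac{1}{\frac{1}{71}} = 95 \cdot 71 = 6745$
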